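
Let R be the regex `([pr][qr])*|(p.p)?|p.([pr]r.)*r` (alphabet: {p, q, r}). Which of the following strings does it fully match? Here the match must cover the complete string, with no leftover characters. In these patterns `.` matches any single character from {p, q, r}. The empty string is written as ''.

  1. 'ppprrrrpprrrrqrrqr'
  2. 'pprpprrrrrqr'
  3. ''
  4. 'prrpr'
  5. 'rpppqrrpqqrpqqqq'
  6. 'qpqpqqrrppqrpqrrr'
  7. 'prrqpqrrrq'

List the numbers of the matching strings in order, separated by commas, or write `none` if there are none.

1 → match
2 → no match
3 → match
4 → no match
5 → no match
6 → no match
7 → match

1, 3, 7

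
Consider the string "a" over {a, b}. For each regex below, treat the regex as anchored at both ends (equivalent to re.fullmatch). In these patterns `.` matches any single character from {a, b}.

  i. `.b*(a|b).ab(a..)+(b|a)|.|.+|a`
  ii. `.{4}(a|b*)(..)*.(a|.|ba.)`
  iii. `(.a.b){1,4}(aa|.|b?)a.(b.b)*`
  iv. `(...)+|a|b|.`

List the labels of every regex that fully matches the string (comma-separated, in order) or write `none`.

i, iv

i → match
ii → no match
iii → no match
iv → match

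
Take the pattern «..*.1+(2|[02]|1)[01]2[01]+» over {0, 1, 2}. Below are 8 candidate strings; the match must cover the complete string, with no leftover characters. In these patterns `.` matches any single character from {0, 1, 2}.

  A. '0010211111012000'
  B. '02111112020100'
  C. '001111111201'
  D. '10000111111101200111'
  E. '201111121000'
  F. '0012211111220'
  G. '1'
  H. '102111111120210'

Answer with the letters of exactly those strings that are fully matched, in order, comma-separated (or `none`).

A → match
B → match
C → match
D → match
E → match
F → no match
G → no match
H → match

A, B, C, D, E, H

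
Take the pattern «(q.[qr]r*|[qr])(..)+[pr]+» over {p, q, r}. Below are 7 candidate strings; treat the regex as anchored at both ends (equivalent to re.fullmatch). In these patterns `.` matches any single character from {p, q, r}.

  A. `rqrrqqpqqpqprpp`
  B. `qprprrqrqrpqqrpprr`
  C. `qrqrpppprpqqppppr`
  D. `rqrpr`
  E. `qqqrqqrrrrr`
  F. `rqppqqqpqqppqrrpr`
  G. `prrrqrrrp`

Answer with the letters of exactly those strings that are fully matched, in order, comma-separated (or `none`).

A, B, C, D, E, F

A → match
B → match
C → match
D → match
E → match
F → match
G → no match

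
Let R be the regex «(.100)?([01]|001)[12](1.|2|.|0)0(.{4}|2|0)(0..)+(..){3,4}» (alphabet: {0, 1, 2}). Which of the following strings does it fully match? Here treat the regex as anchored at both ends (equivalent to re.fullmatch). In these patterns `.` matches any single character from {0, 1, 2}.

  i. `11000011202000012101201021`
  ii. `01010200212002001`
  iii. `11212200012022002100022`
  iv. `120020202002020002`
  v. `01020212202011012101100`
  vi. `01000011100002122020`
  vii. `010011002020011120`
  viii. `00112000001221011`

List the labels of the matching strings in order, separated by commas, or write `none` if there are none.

i → no match
ii → no match
iii → no match
iv → no match
v → no match
vi → match
vii → match
viii → no match

vi, vii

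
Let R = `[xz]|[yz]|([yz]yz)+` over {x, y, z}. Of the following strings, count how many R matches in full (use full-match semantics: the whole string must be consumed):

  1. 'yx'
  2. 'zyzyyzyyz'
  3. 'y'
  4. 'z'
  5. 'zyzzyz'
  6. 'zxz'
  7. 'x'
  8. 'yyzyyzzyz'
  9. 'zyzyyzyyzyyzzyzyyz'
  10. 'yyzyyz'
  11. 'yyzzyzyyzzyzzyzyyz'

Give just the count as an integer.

1 → no match
2 → match
3 → match
4 → match
5 → match
6 → no match
7 → match
8 → match
9 → match
10 → match
11 → match
Total matched: 9

9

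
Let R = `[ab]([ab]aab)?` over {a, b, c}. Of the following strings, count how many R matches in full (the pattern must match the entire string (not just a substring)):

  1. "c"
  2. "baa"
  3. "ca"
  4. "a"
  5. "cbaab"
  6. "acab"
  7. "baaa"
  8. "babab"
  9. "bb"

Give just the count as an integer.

1

1. "c" → no match
2. "baa" → no match
3. "ca" → no match
4. "a" → match
5. "cbaab" → no match
6. "acab" → no match
7. "baaa" → no match
8. "babab" → no match
9. "bb" → no match
Total matched: 1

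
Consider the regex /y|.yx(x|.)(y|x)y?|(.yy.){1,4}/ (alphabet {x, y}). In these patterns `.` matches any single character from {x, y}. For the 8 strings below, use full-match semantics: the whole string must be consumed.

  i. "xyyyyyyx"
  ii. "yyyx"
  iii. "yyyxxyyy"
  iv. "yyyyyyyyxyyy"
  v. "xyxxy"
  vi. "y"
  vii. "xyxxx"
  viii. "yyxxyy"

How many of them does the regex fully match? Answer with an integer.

8

i → match
ii → match
iii → match
iv → match
v → match
vi → match
vii → match
viii → match
Total matched: 8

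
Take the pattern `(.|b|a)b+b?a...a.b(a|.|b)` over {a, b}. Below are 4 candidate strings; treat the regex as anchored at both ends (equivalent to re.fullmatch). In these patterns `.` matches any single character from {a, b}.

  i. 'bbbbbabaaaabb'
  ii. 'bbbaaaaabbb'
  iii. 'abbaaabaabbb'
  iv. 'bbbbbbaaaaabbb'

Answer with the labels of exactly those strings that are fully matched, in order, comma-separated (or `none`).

i, ii, iv

i → match
ii. 'bbbaaaaabbb' → match
iii. 'abbaaabaabbb' → no match
iv → match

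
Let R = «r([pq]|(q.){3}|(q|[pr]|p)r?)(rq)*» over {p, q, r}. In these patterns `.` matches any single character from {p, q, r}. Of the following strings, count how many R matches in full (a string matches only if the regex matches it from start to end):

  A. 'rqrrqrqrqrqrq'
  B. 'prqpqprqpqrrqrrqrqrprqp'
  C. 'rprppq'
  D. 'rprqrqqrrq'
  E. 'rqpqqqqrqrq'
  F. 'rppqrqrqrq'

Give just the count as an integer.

2

A → match
B → no match — must start with 'r'
C. 'rprppq' → no match
D. 'rprqrqqrrq' → no match
E. 'rqpqqqqrqrq' → match
F. 'rppqrqrqrq' → no match
Total matched: 2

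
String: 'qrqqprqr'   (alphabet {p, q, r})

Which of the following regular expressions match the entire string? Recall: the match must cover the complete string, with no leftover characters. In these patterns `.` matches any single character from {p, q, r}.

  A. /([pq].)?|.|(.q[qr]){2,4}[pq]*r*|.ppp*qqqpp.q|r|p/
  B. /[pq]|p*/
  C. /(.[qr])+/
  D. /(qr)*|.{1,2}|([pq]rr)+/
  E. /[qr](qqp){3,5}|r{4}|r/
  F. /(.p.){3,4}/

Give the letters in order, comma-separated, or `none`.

C

A → no match
B → no match
C → match
D → no match
E → no match
F → no match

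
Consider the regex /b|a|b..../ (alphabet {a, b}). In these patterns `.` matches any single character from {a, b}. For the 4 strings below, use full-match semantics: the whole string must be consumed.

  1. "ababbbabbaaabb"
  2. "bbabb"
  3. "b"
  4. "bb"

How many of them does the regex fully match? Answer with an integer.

2

1 → no match
2 → match
3 → match
4 → no match
Total matched: 2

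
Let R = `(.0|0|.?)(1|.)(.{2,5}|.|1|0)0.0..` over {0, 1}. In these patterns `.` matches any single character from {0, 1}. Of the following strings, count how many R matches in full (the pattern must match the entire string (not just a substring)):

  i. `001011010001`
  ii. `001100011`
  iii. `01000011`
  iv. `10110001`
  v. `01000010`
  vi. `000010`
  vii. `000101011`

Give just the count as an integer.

4

i → no match
ii → match
iii → match
iv → no match
v → match
vi → no match
vii → match
Total matched: 4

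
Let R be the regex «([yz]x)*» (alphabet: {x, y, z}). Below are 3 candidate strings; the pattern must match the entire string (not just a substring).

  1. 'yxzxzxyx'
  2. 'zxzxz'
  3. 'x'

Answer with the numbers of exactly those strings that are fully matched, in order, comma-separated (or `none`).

1

1. 'yxzxzxyx' → match
2. 'zxzxz' → no match
3. 'x' → no match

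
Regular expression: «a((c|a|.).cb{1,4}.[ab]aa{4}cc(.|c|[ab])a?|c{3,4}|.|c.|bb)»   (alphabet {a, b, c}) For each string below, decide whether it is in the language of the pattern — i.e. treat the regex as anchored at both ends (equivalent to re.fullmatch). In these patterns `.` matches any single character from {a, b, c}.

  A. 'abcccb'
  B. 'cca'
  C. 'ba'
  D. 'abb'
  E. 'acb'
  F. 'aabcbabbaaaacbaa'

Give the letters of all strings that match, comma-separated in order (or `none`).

D, E

A → no match
B → no match — must start with 'a'
C → no match — must start with 'a'
D → match
E → match
F → no match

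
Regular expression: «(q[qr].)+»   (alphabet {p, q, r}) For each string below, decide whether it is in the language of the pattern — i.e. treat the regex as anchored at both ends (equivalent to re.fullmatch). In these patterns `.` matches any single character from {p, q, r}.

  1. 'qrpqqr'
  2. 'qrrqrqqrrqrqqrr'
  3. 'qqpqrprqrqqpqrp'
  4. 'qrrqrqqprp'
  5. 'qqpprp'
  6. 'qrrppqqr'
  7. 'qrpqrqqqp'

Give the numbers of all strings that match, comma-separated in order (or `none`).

1, 2, 7

1. 'qrpqqr' → match
2 → match
3 → no match
4. 'qrrqrqqprp' → no match
5. 'qqpprp' → no match
6. 'qrrppqqr' → no match
7. 'qrpqrqqqp' → match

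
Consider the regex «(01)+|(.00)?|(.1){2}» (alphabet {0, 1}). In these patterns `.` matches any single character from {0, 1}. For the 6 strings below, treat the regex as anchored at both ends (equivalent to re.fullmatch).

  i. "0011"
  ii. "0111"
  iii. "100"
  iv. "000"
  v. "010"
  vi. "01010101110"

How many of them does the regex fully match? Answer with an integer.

i → no match
ii → match
iii → match
iv → match
v → no match
vi → no match
Total matched: 3

3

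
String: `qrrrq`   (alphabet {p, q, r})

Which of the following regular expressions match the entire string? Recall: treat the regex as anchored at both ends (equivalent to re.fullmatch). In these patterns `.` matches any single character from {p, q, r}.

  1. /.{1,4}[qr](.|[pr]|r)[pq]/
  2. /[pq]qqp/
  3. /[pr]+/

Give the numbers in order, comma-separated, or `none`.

1

1 → match
2 → no match — must end with `qqp`
3 → no match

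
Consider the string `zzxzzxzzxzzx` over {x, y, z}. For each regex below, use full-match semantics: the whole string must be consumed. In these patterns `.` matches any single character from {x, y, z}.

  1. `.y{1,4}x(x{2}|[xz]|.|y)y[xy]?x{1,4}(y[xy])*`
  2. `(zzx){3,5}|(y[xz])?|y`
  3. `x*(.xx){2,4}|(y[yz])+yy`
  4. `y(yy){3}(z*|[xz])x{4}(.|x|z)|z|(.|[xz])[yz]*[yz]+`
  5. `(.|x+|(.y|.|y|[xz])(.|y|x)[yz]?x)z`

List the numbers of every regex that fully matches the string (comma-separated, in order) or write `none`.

1 → no match
2 → match
3 → no match
4 → no match
5 → no match — must end with `z`

2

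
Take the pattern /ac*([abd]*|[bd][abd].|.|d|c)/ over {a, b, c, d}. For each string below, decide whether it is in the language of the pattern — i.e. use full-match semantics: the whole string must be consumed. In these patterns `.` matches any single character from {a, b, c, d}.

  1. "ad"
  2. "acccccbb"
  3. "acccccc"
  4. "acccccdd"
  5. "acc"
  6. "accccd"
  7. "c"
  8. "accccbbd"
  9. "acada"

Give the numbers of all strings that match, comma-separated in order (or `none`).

1 → match
2 → match
3 → match
4 → match
5 → match
6 → match
7 → no match — must start with "a"
8 → match
9 → match

1, 2, 3, 4, 5, 6, 8, 9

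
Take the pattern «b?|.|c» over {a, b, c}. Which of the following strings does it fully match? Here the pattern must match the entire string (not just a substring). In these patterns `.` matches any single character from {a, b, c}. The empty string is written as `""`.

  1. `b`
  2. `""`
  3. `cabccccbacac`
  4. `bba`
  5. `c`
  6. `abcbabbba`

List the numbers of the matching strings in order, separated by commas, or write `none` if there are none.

1 → match
2 → match
3 → no match
4 → no match
5 → match
6 → no match

1, 2, 5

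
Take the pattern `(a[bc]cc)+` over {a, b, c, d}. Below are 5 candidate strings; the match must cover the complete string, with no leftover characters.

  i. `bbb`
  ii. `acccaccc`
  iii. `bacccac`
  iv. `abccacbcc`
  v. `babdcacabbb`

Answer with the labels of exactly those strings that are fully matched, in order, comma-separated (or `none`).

i. `bbb` → no match — must start with `a`
ii. `acccaccc` → match
iii. `bacccac` → no match — must start with `a`
iv. `abccacbcc` → no match
v. `babdcacabbb` → no match — must start with `a`

ii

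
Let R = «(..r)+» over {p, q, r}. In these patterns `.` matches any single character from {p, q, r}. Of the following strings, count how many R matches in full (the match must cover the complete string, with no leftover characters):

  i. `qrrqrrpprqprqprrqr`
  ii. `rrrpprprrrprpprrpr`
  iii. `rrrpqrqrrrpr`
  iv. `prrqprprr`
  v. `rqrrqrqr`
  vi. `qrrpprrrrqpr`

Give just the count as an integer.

5

i → match
ii → match
iii → match
iv → match
v → no match
vi → match
Total matched: 5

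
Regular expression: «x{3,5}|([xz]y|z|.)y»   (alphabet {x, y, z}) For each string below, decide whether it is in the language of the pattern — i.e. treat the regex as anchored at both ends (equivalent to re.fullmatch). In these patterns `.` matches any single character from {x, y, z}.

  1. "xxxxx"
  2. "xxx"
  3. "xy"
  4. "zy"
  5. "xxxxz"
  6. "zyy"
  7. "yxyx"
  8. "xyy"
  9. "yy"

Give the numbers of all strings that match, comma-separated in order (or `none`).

1 → match
2 → match
3 → match
4 → match
5 → no match
6 → match
7 → no match
8 → match
9 → match

1, 2, 3, 4, 6, 8, 9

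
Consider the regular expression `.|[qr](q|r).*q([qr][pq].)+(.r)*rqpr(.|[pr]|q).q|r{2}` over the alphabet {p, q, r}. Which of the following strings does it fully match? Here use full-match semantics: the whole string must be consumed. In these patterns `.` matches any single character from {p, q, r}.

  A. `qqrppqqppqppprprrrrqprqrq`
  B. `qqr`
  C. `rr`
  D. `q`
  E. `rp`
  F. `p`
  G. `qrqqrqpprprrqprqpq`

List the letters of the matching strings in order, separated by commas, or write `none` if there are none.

A, C, D, F, G

A → match
B → no match
C → match
D → match
E → no match
F → match
G → match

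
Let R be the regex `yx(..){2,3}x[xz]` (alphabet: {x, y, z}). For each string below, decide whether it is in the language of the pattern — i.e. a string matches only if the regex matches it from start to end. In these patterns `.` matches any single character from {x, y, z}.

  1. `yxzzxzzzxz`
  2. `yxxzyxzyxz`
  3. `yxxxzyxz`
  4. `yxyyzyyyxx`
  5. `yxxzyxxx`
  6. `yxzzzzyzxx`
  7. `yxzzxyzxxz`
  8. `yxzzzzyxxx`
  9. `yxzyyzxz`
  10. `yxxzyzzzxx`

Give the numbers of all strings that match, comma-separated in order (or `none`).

1, 2, 3, 4, 5, 6, 7, 8, 9, 10

1 → match
2 → match
3 → match
4 → match
5 → match
6 → match
7 → match
8 → match
9 → match
10 → match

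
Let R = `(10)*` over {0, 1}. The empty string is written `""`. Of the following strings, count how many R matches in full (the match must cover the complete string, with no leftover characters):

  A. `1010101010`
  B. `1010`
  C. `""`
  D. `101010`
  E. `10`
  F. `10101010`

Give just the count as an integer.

A. `1010101010` → match
B. `1010` → match
C. `""` → match
D. `101010` → match
E. `10` → match
F. `10101010` → match
Total matched: 6

6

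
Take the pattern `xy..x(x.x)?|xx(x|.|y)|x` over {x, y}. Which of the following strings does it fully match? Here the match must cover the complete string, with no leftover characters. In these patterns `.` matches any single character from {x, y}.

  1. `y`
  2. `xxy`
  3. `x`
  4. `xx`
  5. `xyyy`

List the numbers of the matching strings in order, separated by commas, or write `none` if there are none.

2, 3

1 → no match
2 → match
3 → match
4 → no match
5 → no match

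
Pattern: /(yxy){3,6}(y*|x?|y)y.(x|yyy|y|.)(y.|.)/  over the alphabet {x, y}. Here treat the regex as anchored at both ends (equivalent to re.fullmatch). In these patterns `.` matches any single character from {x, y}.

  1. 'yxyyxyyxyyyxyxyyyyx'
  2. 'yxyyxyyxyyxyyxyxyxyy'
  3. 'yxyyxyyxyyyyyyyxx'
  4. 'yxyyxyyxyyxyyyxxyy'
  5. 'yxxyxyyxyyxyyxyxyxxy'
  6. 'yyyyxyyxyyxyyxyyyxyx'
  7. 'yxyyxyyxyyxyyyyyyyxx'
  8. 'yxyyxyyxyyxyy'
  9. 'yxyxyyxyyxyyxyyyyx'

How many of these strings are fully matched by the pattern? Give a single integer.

1 → no match
2 → match
3 → match
4 → match
5 → no match — must start with 'yxy'
6 → no match — must start with 'yxy'
7 → match
8 → match
9 → no match
Total matched: 5

5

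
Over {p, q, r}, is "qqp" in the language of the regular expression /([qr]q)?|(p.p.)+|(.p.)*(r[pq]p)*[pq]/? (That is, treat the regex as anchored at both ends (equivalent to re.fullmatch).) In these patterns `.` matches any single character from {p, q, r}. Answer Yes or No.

No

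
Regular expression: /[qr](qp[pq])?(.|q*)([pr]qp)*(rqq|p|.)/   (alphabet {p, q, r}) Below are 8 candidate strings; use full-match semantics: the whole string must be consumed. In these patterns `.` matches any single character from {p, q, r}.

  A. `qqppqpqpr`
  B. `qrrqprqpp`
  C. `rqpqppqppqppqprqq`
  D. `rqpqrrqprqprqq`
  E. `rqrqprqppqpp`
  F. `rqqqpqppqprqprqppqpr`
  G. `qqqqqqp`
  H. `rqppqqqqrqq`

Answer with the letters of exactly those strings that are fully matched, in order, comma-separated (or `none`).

A, B, C, D, E, F, G, H

A → match
B → match
C → match
D → match
E → match
F → match
G → match
H → match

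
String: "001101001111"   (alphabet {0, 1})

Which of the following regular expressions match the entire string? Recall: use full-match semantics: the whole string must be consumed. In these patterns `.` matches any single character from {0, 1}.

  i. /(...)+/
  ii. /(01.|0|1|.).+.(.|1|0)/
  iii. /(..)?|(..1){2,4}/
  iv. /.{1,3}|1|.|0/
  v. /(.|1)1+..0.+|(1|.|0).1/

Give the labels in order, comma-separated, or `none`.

i → match
ii → match
iii → match
iv → no match
v → no match

i, ii, iii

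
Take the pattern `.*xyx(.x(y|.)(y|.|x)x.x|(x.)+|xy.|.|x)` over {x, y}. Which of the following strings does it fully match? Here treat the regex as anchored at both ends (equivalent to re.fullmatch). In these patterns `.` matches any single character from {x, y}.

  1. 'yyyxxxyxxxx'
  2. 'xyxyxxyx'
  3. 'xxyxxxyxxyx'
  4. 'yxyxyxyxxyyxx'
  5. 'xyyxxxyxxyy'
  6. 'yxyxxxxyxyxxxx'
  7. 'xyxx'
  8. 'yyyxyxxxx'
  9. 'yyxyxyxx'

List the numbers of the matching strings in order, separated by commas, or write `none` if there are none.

1 → no match
2 → match
3 → match
4 → no match
5 → match
6 → match
7 → match
8 → no match
9 → match

2, 3, 5, 6, 7, 9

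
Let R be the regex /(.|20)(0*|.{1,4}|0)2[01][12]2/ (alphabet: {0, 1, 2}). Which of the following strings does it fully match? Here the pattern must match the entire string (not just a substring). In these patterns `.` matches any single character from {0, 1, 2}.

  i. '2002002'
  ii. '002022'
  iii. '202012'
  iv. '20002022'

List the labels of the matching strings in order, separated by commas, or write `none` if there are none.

i → no match
ii → match
iii → match
iv → match

ii, iii, iv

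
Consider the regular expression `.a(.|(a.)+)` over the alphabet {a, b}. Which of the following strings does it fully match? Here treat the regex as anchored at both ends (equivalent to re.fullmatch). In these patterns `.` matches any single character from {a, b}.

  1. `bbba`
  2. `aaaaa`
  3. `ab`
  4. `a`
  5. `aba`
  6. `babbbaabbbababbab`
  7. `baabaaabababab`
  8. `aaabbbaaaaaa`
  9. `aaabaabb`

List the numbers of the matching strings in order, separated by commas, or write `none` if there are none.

1. `bbba` → no match
2. `aaaaa` → no match
3. `ab` → no match
4. `a` → no match
5. `aba` → no match
6 → no match
7 → match
8. `aaabbbaaaaaa` → no match
9. `aaabaabb` → no match

7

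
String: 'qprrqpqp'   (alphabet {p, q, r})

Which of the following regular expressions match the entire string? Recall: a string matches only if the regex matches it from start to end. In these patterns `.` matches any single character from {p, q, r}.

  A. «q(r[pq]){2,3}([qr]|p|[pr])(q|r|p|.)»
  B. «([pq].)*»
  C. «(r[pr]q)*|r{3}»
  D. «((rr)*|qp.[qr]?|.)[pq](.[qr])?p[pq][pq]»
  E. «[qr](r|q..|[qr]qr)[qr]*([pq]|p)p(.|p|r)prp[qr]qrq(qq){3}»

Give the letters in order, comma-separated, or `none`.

A → no match — must start with 'qr'
B → no match
C → no match
D → match
E → no match — must end with 'qq'

D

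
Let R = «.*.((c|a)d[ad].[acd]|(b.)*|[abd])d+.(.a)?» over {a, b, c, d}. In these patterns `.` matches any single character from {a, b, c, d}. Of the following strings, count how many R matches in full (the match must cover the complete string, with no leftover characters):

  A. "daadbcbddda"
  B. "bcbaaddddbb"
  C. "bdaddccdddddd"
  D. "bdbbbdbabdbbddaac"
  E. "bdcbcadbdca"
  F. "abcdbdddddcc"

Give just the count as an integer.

A → match
B → no match
C → match
D → no match
E → no match
F → no match
Total matched: 2

2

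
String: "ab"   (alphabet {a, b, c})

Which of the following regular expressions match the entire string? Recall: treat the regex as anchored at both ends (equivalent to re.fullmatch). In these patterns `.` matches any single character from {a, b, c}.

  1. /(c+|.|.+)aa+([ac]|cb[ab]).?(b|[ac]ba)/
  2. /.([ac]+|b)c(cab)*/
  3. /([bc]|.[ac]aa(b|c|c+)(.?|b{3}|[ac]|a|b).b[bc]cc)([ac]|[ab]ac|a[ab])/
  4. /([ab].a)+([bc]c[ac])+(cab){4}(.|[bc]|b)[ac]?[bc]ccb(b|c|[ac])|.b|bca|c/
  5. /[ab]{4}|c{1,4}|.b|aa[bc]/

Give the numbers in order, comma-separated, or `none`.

1 → no match
2 → no match
3 → no match
4 → match
5 → match

4, 5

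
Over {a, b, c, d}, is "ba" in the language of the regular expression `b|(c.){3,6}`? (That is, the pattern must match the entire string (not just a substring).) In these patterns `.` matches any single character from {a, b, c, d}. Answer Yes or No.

No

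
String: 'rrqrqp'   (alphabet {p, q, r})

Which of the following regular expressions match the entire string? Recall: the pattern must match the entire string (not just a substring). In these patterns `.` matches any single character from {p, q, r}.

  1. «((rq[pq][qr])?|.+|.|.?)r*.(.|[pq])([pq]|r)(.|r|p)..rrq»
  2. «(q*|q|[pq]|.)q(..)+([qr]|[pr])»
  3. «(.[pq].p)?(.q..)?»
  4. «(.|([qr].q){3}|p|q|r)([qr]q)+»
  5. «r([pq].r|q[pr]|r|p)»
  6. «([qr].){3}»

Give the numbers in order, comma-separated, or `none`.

1 → no match — must end with 'rrq'
2 → no match
3 → no match
4 → no match — must end with 'q'
5 → no match
6 → match

6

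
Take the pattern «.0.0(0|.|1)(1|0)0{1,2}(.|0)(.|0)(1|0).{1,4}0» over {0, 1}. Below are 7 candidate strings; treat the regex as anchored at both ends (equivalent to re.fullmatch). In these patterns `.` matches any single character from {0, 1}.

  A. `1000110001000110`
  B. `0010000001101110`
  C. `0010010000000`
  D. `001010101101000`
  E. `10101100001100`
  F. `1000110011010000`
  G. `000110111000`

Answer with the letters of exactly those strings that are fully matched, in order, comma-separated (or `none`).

A → match
B → match
C → match
D → no match
E → match
F → match
G. `000110111000` → no match

A, B, C, E, F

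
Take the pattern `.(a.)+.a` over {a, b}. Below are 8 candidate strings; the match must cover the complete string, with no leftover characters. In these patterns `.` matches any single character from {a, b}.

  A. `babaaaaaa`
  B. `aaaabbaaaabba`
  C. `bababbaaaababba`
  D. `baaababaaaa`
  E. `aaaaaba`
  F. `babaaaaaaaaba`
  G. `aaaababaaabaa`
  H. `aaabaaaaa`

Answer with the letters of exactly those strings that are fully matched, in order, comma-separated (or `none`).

A, D, E, F, G

A → match
B → no match
C → no match
D → match
E → match
F → match
G → match
H → no match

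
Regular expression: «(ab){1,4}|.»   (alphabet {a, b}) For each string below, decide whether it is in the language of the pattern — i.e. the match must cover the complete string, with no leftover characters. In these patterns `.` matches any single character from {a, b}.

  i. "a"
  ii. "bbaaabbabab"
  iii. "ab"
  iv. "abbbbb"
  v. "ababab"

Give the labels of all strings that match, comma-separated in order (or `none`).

i, iii, v

i → match
ii → no match
iii → match
iv → no match
v → match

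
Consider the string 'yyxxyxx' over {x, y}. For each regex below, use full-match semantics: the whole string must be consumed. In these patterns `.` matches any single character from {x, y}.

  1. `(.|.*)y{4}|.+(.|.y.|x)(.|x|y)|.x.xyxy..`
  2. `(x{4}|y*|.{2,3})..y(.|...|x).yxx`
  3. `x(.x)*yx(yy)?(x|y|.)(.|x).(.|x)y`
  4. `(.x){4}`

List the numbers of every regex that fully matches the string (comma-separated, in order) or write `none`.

1

1 → match
2 → no match
3 → no match — must start with 'x'
4 → no match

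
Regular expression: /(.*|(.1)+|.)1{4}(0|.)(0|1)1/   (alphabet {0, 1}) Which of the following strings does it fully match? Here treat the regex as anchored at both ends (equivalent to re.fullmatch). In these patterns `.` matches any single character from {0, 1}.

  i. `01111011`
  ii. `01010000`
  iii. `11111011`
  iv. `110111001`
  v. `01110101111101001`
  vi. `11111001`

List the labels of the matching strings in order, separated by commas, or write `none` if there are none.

i, iii, vi

i → match
ii → no match — must end with `1`
iii → match
iv → no match
v → no match
vi → match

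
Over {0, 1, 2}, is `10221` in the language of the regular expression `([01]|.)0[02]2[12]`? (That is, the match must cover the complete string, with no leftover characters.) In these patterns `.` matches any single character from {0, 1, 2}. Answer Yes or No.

Yes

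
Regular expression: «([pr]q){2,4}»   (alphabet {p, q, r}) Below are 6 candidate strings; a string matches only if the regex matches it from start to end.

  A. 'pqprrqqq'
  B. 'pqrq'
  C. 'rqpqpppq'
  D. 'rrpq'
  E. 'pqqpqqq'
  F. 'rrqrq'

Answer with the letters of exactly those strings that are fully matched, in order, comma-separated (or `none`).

A → no match
B → match
C → no match
D → no match
E → no match
F → no match

B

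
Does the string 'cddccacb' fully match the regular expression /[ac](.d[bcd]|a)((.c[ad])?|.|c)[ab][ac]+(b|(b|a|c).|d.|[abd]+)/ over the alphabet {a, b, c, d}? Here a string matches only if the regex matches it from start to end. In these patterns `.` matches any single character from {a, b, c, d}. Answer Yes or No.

Yes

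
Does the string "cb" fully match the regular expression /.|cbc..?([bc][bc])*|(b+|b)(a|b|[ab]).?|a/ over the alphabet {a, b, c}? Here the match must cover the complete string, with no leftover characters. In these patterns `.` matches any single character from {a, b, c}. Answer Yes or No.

No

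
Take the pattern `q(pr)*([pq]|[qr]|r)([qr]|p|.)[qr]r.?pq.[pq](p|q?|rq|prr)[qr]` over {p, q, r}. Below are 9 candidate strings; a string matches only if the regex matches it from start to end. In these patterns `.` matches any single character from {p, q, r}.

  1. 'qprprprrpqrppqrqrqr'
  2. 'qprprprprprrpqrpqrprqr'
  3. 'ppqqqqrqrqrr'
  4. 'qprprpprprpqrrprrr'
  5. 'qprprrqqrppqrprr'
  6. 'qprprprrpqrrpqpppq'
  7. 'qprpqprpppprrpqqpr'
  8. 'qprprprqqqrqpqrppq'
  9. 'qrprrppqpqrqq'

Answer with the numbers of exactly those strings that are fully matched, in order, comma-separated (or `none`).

1 → match
2 → match
3 → no match — must start with 'q'
4 → no match
5 → no match
6 → match
7 → no match
8 → match
9 → match

1, 2, 6, 8, 9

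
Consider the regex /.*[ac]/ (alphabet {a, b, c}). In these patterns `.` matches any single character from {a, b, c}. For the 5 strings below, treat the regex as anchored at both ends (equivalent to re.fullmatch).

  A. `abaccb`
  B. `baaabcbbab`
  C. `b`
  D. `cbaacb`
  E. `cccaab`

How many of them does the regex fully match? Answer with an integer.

A → no match
B → no match
C → no match
D → no match
E → no match
Total matched: 0

0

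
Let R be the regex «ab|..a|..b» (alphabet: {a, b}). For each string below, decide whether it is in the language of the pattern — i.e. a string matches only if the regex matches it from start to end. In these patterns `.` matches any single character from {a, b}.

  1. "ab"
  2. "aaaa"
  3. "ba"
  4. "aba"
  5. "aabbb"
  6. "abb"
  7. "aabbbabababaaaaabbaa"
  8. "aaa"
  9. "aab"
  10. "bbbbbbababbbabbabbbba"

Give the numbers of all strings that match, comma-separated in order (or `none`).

1 → match
2 → no match
3 → no match
4 → match
5 → no match
6 → match
7 → no match
8 → match
9 → match
10 → no match

1, 4, 6, 8, 9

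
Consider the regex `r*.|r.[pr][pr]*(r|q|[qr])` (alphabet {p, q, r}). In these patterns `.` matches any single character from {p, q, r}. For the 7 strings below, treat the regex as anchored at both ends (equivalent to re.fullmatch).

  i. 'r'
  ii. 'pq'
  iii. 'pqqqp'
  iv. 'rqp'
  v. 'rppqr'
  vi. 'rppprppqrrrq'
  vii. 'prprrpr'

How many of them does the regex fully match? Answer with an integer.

i → match
ii → no match
iii → no match
iv → no match
v → no match
vi → no match
vii → no match
Total matched: 1

1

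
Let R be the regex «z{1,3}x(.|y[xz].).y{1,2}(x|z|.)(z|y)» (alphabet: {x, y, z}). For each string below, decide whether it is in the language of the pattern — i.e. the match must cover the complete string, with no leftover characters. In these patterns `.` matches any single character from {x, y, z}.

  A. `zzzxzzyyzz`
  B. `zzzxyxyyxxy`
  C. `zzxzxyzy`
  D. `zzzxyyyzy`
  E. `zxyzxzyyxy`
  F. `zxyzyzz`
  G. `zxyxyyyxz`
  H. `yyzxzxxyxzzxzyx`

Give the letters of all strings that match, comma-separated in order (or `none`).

A → match
B → no match
C → match
D → match
E → match
F → match
G → match
H → no match — must start with `z`

A, C, D, E, F, G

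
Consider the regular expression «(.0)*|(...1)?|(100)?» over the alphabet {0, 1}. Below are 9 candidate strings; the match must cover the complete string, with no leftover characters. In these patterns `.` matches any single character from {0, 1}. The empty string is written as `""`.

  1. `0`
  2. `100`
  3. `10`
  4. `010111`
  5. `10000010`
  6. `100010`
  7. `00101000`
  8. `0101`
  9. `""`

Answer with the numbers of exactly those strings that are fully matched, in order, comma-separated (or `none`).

2, 3, 5, 6, 7, 8, 9

1 → no match
2 → match
3 → match
4 → no match
5 → match
6 → match
7 → match
8 → match
9 → match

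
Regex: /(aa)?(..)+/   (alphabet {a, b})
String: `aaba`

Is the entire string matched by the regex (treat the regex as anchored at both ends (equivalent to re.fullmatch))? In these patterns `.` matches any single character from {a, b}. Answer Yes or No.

Yes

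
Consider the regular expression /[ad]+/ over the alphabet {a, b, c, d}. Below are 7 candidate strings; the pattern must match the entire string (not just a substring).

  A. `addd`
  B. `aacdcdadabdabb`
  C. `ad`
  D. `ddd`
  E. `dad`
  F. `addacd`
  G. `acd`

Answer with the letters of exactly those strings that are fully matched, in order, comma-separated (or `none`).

A, C, D, E

A → match
B → no match
C → match
D → match
E → match
F → no match
G → no match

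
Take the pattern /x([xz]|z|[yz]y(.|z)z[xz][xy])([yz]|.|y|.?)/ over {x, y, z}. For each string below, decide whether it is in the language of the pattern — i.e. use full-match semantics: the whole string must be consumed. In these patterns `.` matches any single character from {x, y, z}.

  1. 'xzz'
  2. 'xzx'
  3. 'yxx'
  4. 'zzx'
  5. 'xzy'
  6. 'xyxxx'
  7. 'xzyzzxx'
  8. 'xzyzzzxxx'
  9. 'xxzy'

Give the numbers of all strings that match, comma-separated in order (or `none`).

1, 2, 5, 7

1 → match
2 → match
3 → no match — must start with 'x'
4 → no match — must start with 'x'
5 → match
6 → no match
7 → match
8 → no match
9 → no match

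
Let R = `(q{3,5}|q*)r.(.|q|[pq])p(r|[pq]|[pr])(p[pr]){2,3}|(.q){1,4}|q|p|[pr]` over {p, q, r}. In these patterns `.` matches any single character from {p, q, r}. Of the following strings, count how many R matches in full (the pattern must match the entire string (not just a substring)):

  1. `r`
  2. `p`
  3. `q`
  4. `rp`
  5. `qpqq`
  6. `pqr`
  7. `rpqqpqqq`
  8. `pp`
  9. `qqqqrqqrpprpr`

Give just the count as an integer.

3

1. `r` → match
2. `p` → match
3. `q` → match
4. `rp` → no match
5. `qpqq` → no match
6. `pqr` → no match
7. `rpqqpqqq` → no match
8. `pp` → no match
9 → no match
Total matched: 3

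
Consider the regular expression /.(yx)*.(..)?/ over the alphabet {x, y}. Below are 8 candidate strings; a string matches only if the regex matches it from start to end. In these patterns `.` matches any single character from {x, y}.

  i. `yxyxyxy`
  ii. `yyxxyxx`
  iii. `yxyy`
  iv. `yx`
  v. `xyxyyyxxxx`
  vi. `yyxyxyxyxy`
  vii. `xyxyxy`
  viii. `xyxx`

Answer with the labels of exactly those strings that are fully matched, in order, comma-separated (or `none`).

iii, iv, vi, vii, viii

i. `yxyxyxy` → no match
ii. `yyxxyxx` → no match
iii. `yxyy` → match
iv. `yx` → match
v. `xyxyyyxxxx` → no match
vi. `yyxyxyxyxy` → match
vii. `xyxyxy` → match
viii. `xyxx` → match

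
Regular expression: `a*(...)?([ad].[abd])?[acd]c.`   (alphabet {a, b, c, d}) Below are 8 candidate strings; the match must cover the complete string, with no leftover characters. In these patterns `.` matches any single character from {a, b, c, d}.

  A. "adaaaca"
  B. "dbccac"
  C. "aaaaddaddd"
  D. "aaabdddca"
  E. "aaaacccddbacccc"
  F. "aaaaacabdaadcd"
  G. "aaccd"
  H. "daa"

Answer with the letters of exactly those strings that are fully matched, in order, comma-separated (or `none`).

A → match
B → no match
C → no match
D → match
E → no match
F → match
G → match
H → no match

A, D, F, G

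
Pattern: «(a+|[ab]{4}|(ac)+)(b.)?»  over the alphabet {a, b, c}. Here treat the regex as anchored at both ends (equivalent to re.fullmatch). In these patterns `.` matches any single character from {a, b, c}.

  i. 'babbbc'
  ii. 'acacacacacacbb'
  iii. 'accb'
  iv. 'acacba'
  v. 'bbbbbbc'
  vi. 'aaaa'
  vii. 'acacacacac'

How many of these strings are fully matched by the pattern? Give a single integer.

i → match
ii → match
iii → no match
iv → match
v → no match
vi → match
vii → match
Total matched: 5

5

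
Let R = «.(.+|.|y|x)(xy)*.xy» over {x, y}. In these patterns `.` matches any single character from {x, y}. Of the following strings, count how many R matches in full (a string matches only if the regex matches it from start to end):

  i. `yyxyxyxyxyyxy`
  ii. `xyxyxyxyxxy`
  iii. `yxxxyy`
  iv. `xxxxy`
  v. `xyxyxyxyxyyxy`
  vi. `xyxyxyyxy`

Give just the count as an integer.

5

i → match
ii → match
iii → no match — must end with `xy`
iv → match
v → match
vi → match
Total matched: 5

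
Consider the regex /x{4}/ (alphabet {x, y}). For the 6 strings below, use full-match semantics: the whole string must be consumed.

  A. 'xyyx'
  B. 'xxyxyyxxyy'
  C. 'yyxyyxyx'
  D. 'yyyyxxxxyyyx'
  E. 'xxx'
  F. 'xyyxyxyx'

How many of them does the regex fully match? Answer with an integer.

A → no match
B → no match — must end with 'x'
C → no match — must start with 'x'
D → no match — must start with 'x'
E → no match
F → no match
Total matched: 0

0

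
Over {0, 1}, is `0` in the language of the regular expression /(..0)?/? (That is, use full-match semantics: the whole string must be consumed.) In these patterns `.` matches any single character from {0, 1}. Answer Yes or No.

No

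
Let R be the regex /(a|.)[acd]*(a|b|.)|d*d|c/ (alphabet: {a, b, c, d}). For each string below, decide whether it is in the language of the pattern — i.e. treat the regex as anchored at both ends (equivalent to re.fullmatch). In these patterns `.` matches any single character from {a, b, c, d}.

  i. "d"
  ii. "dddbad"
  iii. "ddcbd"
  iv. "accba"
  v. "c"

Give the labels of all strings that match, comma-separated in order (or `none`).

i, v

i → match
ii → no match
iii → no match
iv → no match
v → match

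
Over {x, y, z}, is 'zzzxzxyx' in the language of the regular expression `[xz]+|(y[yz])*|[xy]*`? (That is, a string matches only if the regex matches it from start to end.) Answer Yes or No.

No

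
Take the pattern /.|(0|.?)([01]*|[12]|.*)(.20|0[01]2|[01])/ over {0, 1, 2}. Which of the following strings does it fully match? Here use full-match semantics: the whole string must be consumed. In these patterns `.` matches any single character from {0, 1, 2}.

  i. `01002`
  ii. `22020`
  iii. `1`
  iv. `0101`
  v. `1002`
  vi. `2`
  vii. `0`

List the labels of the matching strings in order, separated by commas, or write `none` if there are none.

i → match
ii → match
iii → match
iv → match
v → match
vi → match
vii → match

i, ii, iii, iv, v, vi, vii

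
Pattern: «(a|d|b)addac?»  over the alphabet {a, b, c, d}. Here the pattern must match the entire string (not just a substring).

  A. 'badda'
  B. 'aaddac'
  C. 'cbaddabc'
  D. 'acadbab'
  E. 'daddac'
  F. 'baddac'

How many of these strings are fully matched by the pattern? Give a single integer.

A → match
B → match
C → no match
D → no match
E → match
F → match
Total matched: 4

4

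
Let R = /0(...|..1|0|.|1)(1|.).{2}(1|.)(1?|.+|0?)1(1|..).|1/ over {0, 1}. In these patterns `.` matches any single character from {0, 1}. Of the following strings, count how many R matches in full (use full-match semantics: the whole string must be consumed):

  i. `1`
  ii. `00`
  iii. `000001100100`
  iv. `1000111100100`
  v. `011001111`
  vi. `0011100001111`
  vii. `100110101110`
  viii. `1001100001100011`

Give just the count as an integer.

i. `1` → match
ii. `00` → no match
iii. `000001100100` → no match
iv → no match
v. `011001111` → match
vi → match
vii. `100110101110` → no match
viii → no match
Total matched: 3

3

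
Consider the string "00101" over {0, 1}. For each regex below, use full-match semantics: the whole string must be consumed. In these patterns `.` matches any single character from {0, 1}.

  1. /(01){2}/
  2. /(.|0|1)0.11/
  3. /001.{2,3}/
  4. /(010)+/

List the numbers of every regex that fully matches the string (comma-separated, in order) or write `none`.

1 → no match — must start with "01"
2 → no match — must end with "11"
3 → match
4 → no match — must start with "010"

3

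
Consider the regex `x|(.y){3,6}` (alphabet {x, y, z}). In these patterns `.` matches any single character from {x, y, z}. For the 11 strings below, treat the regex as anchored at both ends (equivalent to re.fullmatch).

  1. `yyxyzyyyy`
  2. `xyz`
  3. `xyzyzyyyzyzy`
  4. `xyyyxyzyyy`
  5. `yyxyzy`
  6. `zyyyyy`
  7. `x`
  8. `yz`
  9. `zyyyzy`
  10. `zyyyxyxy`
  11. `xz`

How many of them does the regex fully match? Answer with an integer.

7

1 → no match
2 → no match
3 → match
4 → match
5 → match
6 → match
7 → match
8 → no match
9 → match
10 → match
11 → no match
Total matched: 7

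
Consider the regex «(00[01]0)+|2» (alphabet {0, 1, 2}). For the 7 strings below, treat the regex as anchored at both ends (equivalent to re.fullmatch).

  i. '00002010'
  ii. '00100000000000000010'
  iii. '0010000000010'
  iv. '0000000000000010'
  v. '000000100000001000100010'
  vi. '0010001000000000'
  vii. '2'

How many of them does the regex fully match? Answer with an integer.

5

i → no match
ii → match
iii → no match
iv → match
v → match
vi → match
vii → match
Total matched: 5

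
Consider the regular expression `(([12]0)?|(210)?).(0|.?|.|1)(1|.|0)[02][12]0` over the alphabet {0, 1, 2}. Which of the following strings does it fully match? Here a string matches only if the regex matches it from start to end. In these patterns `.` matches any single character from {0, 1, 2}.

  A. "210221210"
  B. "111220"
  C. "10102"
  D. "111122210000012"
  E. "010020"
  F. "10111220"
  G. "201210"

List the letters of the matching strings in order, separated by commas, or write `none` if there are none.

A, B, E, F, G

A. "210221210" → match
B. "111220" → match
C. "10102" → no match — must end with "0"
D → no match — must end with "0"
E. "010020" → match
F. "10111220" → match
G. "201210" → match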